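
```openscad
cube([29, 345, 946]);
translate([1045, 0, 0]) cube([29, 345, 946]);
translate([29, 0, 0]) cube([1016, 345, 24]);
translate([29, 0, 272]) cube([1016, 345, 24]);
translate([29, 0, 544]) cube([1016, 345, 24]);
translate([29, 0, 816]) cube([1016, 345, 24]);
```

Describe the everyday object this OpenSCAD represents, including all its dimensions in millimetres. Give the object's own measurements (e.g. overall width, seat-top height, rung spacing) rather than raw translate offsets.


An open bookshelf. Two side panels, each 29 mm thick, 345 mm deep and 946 mm tall, stand 1074 mm apart (outside-to-outside). Between them sit 4 shelves, each 24 mm thick and 345 mm deep, spanning the full gap between the sides. The bottom shelf rests on the floor (its underside at z = 0) and the clear gap between one shelf's top and the next shelf's underside is 248 mm.


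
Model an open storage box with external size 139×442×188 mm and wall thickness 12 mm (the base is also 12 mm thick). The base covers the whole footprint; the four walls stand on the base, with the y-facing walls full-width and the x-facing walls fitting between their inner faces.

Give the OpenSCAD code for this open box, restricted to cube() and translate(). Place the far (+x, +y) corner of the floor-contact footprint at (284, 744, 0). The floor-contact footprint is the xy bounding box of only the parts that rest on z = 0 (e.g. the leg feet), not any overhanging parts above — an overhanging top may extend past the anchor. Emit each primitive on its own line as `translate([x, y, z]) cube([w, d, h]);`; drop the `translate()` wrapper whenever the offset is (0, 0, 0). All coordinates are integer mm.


translate([145, 302, 0]) cube([139, 442, 12]);
translate([145, 302, 12]) cube([139, 12, 176]);
translate([145, 732, 12]) cube([139, 12, 176]);
translate([145, 314, 12]) cube([12, 418, 176]);
translate([272, 314, 12]) cube([12, 418, 176]);


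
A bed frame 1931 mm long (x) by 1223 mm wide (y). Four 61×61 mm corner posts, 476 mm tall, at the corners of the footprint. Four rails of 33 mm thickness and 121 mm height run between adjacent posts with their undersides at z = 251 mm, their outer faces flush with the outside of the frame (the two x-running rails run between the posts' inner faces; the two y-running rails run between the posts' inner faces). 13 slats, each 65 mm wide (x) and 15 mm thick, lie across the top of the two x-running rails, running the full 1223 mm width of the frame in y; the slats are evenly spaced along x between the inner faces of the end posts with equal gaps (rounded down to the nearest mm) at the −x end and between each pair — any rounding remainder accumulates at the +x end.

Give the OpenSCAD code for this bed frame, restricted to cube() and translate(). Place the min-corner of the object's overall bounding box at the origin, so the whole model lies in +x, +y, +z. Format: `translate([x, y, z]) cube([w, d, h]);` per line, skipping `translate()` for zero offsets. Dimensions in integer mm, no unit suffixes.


cube([61, 61, 476]);
translate([0, 1162, 0]) cube([61, 61, 476]);
translate([1870, 0, 0]) cube([61, 61, 476]);
translate([1870, 1162, 0]) cube([61, 61, 476]);
translate([61, 0, 251]) cube([1809, 33, 121]);
translate([61, 1190, 251]) cube([1809, 33, 121]);
translate([0, 61, 251]) cube([33, 1101, 121]);
translate([1898, 61, 251]) cube([33, 1101, 121]);
translate([129, 0, 372]) cube([65, 1223, 15]);
translate([262, 0, 372]) cube([65, 1223, 15]);
translate([395, 0, 372]) cube([65, 1223, 15]);
translate([528, 0, 372]) cube([65, 1223, 15]);
translate([661, 0, 372]) cube([65, 1223, 15]);
translate([794, 0, 372]) cube([65, 1223, 15]);
translate([927, 0, 372]) cube([65, 1223, 15]);
translate([1060, 0, 372]) cube([65, 1223, 15]);
translate([1193, 0, 372]) cube([65, 1223, 15]);
translate([1326, 0, 372]) cube([65, 1223, 15]);
translate([1459, 0, 372]) cube([65, 1223, 15]);
translate([1592, 0, 372]) cube([65, 1223, 15]);
translate([1725, 0, 372]) cube([65, 1223, 15]);


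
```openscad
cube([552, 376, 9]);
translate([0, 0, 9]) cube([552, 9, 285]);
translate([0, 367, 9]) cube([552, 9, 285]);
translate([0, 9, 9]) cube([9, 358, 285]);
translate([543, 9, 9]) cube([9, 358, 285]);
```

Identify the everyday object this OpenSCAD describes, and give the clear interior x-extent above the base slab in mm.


An open box. The internal width is 534 mm.

A 552×376 base slab with four walls standing on it — an open box. The base is 552 mm wide and the walls are 9 mm thick, so the internal width is 552 − 2 × 9 = 534 mm.


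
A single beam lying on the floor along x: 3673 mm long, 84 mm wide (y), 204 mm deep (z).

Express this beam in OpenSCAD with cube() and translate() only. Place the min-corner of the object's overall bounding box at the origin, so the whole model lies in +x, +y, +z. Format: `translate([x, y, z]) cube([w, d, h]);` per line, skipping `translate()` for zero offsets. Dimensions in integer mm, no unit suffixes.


cube([3673, 84, 204]);


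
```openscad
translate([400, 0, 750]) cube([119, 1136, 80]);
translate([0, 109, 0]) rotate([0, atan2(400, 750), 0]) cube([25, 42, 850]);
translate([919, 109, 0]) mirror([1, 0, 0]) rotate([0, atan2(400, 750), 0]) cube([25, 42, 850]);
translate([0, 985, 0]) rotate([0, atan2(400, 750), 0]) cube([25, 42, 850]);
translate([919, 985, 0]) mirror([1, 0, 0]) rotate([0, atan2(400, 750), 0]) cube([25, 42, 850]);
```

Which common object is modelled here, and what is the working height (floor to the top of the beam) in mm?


A sawhorse. The overall height is 830 mm.

A beam across two mirrored pairs of raked legs — a sawhorse. The beam's underside is at z = 750 (matching the legs' vertical rise in atan2(400, 750)) and the beam is 80 mm tall, so its top is at 750 + 80 = 830 mm. The raked legs top out at the beam's underside, so that is the highest point.


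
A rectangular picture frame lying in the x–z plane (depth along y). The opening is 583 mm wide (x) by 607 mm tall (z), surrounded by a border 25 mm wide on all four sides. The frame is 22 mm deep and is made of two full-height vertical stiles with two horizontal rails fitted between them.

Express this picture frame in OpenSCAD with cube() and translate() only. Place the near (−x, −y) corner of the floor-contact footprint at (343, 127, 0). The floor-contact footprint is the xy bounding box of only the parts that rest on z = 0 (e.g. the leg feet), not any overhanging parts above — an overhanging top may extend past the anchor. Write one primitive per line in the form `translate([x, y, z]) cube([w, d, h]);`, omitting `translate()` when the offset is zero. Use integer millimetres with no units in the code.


translate([343, 127, 0]) cube([25, 22, 657]);
translate([951, 127, 0]) cube([25, 22, 657]);
translate([368, 127, 0]) cube([583, 22, 25]);
translate([368, 127, 632]) cube([583, 22, 25]);


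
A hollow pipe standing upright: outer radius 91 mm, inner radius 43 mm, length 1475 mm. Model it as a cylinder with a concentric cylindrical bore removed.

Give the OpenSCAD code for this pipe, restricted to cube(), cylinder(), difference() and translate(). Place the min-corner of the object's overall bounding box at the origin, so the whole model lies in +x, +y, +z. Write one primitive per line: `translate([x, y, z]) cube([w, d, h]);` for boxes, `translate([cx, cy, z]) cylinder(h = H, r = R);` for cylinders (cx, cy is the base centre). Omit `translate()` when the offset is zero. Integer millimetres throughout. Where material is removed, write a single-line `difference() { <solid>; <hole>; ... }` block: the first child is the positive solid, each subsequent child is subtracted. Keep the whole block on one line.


difference() { translate([91, 91, 0]) cylinder(h = 1475, r = 91); translate([91, 91, 0]) cylinder(h = 1475, r = 43); }


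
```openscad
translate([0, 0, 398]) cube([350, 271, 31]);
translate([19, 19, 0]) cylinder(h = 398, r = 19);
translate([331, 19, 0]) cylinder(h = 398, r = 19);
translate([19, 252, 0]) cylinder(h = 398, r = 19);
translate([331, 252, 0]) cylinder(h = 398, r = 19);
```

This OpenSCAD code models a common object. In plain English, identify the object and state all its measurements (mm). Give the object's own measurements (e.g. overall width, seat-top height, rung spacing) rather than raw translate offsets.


A four-legged stool. The seat is a 350×271×31 mm slab whose top surface is at z = 429 mm; four round legs, each 38 mm in diameter, run from the floor (z = 0) to the underside of the seat, each leg's axis is inset half a diameter from the nearest pair of seat edges (so the leg's bounding box is flush with the corner).


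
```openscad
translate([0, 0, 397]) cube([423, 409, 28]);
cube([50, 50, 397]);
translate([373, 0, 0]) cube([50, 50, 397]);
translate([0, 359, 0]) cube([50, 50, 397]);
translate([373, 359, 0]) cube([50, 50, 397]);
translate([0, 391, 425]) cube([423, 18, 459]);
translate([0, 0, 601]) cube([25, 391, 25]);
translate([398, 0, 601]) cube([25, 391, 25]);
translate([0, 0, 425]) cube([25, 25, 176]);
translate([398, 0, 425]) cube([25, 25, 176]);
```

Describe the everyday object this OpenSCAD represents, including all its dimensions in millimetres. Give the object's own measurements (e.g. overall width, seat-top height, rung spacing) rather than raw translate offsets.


A chair. The seat is a 423×409×28 mm slab with its top at z = 425 mm, on four 50×50 mm corner legs (flush with the seat edges, standing on z = 0). A flat backrest 18 mm thick, 459 mm tall, spans the full seat width and rises from the seat top along its +y edge, rear face flush with the rear of the seat. Two armrests of 25×25 mm section run along each side from the seat's front edge to the front of the backrest, top faces 201 mm above the seat top and outer faces flush with the seat's x-edges; a 25×25 mm post under the front of each armrest stands on the seat at the front corner.


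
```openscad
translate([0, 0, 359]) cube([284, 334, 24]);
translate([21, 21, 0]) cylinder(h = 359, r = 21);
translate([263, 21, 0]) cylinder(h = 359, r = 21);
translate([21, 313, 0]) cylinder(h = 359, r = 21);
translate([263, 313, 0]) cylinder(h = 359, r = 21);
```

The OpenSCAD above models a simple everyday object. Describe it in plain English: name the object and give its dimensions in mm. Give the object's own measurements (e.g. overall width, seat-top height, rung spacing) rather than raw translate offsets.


A simple wooden stool: a rectangular seat 284 mm (x) by 334 mm (y), 24 mm thick, top face at z = 383 mm, on four round legs, each 42 mm in diameter. The legs rest on z = 0, each leg's axis is inset half a diameter from the nearest pair of seat edges (so the leg's bounding box is flush with the corner).


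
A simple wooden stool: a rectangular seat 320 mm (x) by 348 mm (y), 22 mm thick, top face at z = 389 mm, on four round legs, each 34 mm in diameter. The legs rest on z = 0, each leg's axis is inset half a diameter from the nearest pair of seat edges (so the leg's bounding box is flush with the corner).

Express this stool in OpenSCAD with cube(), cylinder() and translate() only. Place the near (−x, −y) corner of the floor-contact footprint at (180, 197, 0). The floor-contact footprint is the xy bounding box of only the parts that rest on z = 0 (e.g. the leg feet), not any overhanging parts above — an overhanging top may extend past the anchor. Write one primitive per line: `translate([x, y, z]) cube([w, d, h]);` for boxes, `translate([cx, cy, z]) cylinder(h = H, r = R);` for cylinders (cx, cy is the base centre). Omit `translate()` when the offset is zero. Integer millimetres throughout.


translate([180, 197, 367]) cube([320, 348, 22]);
translate([197, 214, 0]) cylinder(h = 367, r = 17);
translate([483, 214, 0]) cylinder(h = 367, r = 17);
translate([197, 528, 0]) cylinder(h = 367, r = 17);
translate([483, 528, 0]) cylinder(h = 367, r = 17);


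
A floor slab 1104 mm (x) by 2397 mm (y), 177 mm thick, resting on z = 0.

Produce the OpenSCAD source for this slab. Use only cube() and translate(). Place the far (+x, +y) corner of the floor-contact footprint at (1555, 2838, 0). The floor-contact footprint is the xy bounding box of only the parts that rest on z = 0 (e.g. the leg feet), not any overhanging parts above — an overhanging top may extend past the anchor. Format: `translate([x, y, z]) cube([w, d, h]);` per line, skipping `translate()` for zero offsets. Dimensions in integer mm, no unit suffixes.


translate([451, 441, 0]) cube([1104, 2397, 177]);


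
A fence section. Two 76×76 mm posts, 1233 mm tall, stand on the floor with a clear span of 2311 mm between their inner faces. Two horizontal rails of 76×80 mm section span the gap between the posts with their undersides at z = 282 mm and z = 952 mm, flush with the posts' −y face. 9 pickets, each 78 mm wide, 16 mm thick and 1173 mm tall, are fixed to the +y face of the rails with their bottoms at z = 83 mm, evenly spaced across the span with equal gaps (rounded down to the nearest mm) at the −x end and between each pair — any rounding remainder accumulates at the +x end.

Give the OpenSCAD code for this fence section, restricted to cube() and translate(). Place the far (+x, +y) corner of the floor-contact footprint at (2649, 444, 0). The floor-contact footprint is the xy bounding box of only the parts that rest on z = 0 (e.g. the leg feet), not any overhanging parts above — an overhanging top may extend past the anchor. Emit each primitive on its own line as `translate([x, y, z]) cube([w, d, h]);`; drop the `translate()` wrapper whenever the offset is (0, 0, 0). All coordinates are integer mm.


translate([186, 368, 0]) cube([76, 76, 1233]);
translate([2573, 368, 0]) cube([76, 76, 1233]);
translate([262, 368, 282]) cube([2311, 76, 80]);
translate([262, 368, 952]) cube([2311, 76, 80]);
translate([422, 444, 83]) cube([78, 16, 1173]);
translate([660, 444, 83]) cube([78, 16, 1173]);
translate([898, 444, 83]) cube([78, 16, 1173]);
translate([1136, 444, 83]) cube([78, 16, 1173]);
translate([1374, 444, 83]) cube([78, 16, 1173]);
translate([1612, 444, 83]) cube([78, 16, 1173]);
translate([1850, 444, 83]) cube([78, 16, 1173]);
translate([2088, 444, 83]) cube([78, 16, 1173]);
translate([2326, 444, 83]) cube([78, 16, 1173]);


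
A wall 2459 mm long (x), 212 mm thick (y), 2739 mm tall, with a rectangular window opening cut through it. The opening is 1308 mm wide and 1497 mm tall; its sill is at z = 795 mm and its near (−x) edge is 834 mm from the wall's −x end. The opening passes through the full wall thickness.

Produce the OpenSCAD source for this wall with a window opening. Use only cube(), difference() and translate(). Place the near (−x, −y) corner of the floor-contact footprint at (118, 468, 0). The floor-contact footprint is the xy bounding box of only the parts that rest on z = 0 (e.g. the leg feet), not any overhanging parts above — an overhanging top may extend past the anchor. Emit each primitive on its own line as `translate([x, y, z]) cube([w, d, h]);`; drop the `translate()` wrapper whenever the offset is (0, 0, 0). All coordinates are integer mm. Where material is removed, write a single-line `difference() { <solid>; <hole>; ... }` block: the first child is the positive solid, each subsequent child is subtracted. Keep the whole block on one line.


difference() { translate([118, 468, 0]) cube([2459, 212, 2739]); translate([952, 468, 795]) cube([1308, 212, 1497]); }


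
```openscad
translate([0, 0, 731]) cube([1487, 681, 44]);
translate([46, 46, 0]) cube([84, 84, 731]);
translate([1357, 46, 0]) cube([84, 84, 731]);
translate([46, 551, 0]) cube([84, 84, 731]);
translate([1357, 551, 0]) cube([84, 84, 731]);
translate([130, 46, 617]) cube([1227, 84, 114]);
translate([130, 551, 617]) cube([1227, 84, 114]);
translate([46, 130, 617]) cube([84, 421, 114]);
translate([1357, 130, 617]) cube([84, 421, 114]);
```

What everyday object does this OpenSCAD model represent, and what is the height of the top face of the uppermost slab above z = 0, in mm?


A table. The table height is 775 mm.

A 1487×681×44 slab sits at z = 731 on four 84 mm square posts — a table. The top surface is at 731 + 44 = 775 mm.


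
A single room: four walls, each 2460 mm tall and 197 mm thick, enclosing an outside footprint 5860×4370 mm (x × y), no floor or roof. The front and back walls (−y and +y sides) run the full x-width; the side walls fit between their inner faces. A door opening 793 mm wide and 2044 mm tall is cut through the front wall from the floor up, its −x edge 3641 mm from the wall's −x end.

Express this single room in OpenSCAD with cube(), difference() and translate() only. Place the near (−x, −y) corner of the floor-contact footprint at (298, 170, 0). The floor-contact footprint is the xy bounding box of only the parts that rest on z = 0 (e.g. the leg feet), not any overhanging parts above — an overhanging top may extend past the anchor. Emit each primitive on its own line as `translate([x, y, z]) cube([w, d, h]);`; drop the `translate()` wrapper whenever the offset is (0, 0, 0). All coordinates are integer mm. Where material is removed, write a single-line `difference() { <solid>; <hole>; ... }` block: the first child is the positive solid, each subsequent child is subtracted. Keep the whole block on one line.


difference() { translate([298, 170, 0]) cube([5860, 197, 2460]); translate([3939, 170, 0]) cube([793, 197, 2044]); }
translate([298, 4343, 0]) cube([5860, 197, 2460]);
translate([298, 367, 0]) cube([197, 3976, 2460]);
translate([5961, 367, 0]) cube([197, 3976, 2460]);


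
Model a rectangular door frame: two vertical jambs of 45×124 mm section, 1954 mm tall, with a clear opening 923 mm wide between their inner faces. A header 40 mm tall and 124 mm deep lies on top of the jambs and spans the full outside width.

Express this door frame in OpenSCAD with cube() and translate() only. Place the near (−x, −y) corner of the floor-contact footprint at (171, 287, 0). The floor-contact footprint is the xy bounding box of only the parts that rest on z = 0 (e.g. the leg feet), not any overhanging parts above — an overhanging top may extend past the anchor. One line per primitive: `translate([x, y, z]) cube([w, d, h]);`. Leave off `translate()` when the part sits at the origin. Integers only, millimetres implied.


translate([171, 287, 0]) cube([45, 124, 1954]);
translate([1139, 287, 0]) cube([45, 124, 1954]);
translate([171, 287, 1954]) cube([1013, 124, 40]);


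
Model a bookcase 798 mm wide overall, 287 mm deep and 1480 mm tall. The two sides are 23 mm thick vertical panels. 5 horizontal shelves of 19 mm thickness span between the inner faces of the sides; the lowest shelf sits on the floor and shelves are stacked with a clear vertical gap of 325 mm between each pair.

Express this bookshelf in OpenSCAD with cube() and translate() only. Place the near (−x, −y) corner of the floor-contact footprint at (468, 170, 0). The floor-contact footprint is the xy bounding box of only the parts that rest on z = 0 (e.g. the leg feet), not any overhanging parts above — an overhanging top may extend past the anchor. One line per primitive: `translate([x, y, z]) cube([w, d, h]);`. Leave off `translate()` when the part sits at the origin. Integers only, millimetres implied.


translate([468, 170, 0]) cube([23, 287, 1480]);
translate([1243, 170, 0]) cube([23, 287, 1480]);
translate([491, 170, 0]) cube([752, 287, 19]);
translate([491, 170, 344]) cube([752, 287, 19]);
translate([491, 170, 688]) cube([752, 287, 19]);
translate([491, 170, 1032]) cube([752, 287, 19]);
translate([491, 170, 1376]) cube([752, 287, 19]);


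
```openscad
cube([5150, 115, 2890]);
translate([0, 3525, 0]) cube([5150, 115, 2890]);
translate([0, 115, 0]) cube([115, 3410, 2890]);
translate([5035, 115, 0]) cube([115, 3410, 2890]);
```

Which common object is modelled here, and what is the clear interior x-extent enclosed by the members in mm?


A house (or room) frame. The interior width is 4920 mm.

Four 2890 mm walls enclosing a rectangle with no floor or roof — a room or house frame. Outside width is 5150 mm and wall thickness is 115 mm, so the interior width is 5150 − 2 × 115 = 4920 mm.


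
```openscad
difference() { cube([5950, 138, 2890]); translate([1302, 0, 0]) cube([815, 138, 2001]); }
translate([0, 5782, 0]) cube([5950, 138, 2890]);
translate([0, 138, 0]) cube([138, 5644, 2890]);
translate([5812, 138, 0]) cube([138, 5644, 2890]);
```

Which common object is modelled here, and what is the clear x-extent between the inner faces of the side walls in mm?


A single room. The interior width is 5674 mm.

Four walls enclosing a rectangle with a door in the front wall — a room. Outside width 5950 minus two 138 mm walls gives 5674 mm.


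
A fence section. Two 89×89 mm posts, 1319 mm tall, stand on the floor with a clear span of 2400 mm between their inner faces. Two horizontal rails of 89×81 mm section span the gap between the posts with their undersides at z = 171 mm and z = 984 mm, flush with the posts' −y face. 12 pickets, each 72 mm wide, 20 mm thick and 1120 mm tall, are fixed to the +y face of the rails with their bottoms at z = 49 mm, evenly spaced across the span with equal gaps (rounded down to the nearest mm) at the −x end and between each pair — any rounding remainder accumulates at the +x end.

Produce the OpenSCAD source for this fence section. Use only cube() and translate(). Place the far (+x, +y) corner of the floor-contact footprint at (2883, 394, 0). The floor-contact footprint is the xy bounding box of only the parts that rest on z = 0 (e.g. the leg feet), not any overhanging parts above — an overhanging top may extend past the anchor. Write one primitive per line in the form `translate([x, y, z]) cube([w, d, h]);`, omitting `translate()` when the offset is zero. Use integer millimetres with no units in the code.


translate([305, 305, 0]) cube([89, 89, 1319]);
translate([2794, 305, 0]) cube([89, 89, 1319]);
translate([394, 305, 171]) cube([2400, 89, 81]);
translate([394, 305, 984]) cube([2400, 89, 81]);
translate([512, 394, 49]) cube([72, 20, 1120]);
translate([702, 394, 49]) cube([72, 20, 1120]);
translate([892, 394, 49]) cube([72, 20, 1120]);
translate([1082, 394, 49]) cube([72, 20, 1120]);
translate([1272, 394, 49]) cube([72, 20, 1120]);
translate([1462, 394, 49]) cube([72, 20, 1120]);
translate([1652, 394, 49]) cube([72, 20, 1120]);
translate([1842, 394, 49]) cube([72, 20, 1120]);
translate([2032, 394, 49]) cube([72, 20, 1120]);
translate([2222, 394, 49]) cube([72, 20, 1120]);
translate([2412, 394, 49]) cube([72, 20, 1120]);
translate([2602, 394, 49]) cube([72, 20, 1120]);


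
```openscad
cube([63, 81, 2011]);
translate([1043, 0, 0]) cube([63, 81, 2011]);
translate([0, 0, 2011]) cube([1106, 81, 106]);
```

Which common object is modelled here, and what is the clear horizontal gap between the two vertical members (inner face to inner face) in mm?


A door frame. The clear opening width is 980 mm.

Two 2011 mm tall posts with a header on top — a door frame. The left jamb is 63 mm wide at x = 0; the right jamb starts at x = 1043. The clear opening is 1043 − 63 = 980 mm.


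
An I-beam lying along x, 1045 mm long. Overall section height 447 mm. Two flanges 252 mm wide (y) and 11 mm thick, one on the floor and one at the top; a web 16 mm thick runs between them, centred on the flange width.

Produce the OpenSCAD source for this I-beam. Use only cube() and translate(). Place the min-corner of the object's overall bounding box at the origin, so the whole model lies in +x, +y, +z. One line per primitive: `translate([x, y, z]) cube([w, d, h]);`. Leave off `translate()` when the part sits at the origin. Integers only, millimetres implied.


cube([1045, 252, 11]);
translate([0, 118, 11]) cube([1045, 16, 425]);
translate([0, 0, 436]) cube([1045, 252, 11]);


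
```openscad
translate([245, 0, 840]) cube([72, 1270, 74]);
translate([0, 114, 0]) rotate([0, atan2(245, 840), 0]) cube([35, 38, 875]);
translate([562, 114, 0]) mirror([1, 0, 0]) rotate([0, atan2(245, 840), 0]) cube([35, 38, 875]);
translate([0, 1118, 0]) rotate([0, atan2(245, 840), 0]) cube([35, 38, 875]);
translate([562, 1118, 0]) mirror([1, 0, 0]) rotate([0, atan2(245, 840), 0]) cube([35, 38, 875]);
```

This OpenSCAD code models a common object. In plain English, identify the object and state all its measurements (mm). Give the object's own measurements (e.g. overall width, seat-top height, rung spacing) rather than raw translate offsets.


A sawhorse. A 72×1270×74 mm beam (x, y, z) sits on two A-frame leg pairs. Each pair is two raked legs of 35×38 mm section (38 mm along y) splaying symmetrically in x. Each leg rises 840 mm vertically over 245 mm of horizontal reach and is 875 mm long along its own axis. Every leg's outer bottom edge rests on the floor and its outer top edge meets a bottom edge of the beam — the left legs (tilting toward +x) meet the beam's −x bottom edge, the right legs (their mirror images, tilting toward −x) meet its +x bottom edge — so the leg tops tuck under the beam, the beam's underside is 840 mm above the floor, and the feet are 562 mm apart outside-to-outside with the beam centred between them. The two leg pairs are set in 114 mm from either end of the beam.


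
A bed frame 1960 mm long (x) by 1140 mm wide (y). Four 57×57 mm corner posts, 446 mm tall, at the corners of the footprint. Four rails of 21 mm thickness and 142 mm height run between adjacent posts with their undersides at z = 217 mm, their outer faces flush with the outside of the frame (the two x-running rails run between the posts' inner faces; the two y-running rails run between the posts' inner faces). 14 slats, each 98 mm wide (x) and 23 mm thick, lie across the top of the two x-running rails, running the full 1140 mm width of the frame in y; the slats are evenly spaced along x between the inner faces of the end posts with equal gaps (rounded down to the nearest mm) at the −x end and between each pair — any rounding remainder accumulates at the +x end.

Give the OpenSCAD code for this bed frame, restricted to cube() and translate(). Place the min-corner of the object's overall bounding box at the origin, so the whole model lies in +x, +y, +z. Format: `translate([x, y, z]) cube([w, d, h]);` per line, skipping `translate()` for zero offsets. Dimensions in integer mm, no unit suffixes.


cube([57, 57, 446]);
translate([0, 1083, 0]) cube([57, 57, 446]);
translate([1903, 0, 0]) cube([57, 57, 446]);
translate([1903, 1083, 0]) cube([57, 57, 446]);
translate([57, 0, 217]) cube([1846, 21, 142]);
translate([57, 1119, 217]) cube([1846, 21, 142]);
translate([0, 57, 217]) cube([21, 1026, 142]);
translate([1939, 57, 217]) cube([21, 1026, 142]);
translate([88, 0, 359]) cube([98, 1140, 23]);
translate([217, 0, 359]) cube([98, 1140, 23]);
translate([346, 0, 359]) cube([98, 1140, 23]);
translate([475, 0, 359]) cube([98, 1140, 23]);
translate([604, 0, 359]) cube([98, 1140, 23]);
translate([733, 0, 359]) cube([98, 1140, 23]);
translate([862, 0, 359]) cube([98, 1140, 23]);
translate([991, 0, 359]) cube([98, 1140, 23]);
translate([1120, 0, 359]) cube([98, 1140, 23]);
translate([1249, 0, 359]) cube([98, 1140, 23]);
translate([1378, 0, 359]) cube([98, 1140, 23]);
translate([1507, 0, 359]) cube([98, 1140, 23]);
translate([1636, 0, 359]) cube([98, 1140, 23]);
translate([1765, 0, 359]) cube([98, 1140, 23]);


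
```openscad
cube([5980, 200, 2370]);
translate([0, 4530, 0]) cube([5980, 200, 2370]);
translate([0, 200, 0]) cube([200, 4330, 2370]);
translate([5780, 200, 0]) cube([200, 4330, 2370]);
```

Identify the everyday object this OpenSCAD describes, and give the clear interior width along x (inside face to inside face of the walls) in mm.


A house (or room) frame. The interior width is 5580 mm.

Four 2370 mm walls enclosing a rectangle with no floor or roof — a room or house frame. Outside width is 5980 mm and wall thickness is 200 mm, so the interior width is 5980 − 2 × 200 = 5580 mm.


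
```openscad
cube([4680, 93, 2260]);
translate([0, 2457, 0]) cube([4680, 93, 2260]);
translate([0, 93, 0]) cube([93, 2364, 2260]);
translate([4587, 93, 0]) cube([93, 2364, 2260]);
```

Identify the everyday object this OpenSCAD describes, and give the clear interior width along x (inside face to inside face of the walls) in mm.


A house (or room) frame. The interior width is 4494 mm.

Four 2260 mm walls enclosing a rectangle with no floor or roof — a room or house frame. Outside width is 4680 mm and wall thickness is 93 mm, so the interior width is 4680 − 2 × 93 = 4494 mm.


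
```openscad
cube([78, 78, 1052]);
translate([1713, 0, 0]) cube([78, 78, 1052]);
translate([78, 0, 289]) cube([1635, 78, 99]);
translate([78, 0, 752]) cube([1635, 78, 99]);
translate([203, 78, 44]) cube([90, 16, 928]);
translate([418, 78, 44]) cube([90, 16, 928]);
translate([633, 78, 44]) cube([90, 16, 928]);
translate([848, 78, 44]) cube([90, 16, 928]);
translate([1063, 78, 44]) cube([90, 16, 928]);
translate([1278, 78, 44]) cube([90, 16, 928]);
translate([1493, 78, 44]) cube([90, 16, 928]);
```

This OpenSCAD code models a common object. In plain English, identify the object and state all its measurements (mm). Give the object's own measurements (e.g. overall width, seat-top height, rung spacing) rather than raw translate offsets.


A fence section. Two 78×78 mm posts, 1052 mm tall, stand on the floor with a clear span of 1635 mm between their inner faces. Two horizontal rails of 78×99 mm section span the gap between the posts with their undersides at z = 289 mm and z = 752 mm, flush with the posts' −y face. 7 pickets, each 90 mm wide, 16 mm thick and 928 mm tall, are fixed to the +y face of the rails with their bottoms at z = 44 mm, spaced across the span with a 125 mm gap after the −x post and between neighbouring pickets, with 130 mm left before the +x post.


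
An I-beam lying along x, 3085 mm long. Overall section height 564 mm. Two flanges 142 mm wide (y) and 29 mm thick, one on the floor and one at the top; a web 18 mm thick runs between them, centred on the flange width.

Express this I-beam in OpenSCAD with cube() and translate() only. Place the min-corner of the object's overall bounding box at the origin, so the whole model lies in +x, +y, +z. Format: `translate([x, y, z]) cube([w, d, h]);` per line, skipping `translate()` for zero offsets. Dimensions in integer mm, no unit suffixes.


cube([3085, 142, 29]);
translate([0, 62, 29]) cube([3085, 18, 506]);
translate([0, 0, 535]) cube([3085, 142, 29]);


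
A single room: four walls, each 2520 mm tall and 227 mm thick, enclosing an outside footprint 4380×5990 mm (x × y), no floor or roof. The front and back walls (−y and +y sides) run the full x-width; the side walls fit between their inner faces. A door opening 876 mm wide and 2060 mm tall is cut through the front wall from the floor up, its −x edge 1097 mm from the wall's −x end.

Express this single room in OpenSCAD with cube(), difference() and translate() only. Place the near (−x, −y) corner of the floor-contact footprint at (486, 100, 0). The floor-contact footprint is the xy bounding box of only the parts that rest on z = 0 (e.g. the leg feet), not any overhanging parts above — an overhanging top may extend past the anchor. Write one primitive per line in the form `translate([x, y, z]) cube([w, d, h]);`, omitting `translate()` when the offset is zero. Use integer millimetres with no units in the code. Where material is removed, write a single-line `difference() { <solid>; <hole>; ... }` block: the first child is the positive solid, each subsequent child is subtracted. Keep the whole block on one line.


difference() { translate([486, 100, 0]) cube([4380, 227, 2520]); translate([1583, 100, 0]) cube([876, 227, 2060]); }
translate([486, 5863, 0]) cube([4380, 227, 2520]);
translate([486, 327, 0]) cube([227, 5536, 2520]);
translate([4639, 327, 0]) cube([227, 5536, 2520]);


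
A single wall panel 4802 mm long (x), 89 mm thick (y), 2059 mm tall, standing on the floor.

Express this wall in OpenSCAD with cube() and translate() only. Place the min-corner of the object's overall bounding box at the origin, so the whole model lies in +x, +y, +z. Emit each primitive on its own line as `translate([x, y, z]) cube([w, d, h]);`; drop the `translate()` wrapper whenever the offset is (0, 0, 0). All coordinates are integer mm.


cube([4802, 89, 2059]);


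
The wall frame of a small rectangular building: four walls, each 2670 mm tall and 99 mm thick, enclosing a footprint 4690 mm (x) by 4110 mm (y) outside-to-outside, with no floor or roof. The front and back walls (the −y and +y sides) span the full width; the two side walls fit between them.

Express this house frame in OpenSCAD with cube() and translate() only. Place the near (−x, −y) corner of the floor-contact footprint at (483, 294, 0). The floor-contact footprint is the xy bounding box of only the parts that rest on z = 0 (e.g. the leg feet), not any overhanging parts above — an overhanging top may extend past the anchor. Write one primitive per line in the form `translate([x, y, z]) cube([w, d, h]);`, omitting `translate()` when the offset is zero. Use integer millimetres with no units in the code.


translate([483, 294, 0]) cube([4690, 99, 2670]);
translate([483, 4305, 0]) cube([4690, 99, 2670]);
translate([483, 393, 0]) cube([99, 3912, 2670]);
translate([5074, 393, 0]) cube([99, 3912, 2670]);


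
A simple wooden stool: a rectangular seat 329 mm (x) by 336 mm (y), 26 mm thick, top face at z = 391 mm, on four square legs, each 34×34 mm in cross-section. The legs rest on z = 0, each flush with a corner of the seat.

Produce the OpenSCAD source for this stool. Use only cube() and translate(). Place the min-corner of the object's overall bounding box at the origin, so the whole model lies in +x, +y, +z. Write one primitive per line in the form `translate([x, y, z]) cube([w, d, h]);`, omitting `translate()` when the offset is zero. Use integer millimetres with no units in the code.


translate([0, 0, 365]) cube([329, 336, 26]);
cube([34, 34, 365]);
translate([295, 0, 0]) cube([34, 34, 365]);
translate([0, 302, 0]) cube([34, 34, 365]);
translate([295, 302, 0]) cube([34, 34, 365]);


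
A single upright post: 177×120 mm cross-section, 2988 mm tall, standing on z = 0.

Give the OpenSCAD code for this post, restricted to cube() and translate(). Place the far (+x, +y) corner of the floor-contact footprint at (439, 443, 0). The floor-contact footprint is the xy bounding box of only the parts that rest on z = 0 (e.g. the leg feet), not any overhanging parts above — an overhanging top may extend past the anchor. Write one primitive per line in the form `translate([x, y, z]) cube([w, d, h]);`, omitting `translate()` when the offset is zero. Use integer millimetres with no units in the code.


translate([262, 323, 0]) cube([177, 120, 2988]);


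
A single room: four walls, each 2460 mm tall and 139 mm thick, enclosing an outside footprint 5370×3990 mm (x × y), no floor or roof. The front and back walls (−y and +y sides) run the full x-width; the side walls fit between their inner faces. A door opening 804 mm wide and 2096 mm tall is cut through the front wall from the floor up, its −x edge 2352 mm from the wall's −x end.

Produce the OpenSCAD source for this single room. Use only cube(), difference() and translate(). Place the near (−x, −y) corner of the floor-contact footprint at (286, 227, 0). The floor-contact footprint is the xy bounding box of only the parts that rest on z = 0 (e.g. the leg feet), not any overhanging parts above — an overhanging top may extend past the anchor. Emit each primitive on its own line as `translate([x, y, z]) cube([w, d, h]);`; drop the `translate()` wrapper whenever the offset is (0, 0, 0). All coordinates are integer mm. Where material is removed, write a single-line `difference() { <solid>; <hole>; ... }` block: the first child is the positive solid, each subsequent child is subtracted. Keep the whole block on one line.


difference() { translate([286, 227, 0]) cube([5370, 139, 2460]); translate([2638, 227, 0]) cube([804, 139, 2096]); }
translate([286, 4078, 0]) cube([5370, 139, 2460]);
translate([286, 366, 0]) cube([139, 3712, 2460]);
translate([5517, 366, 0]) cube([139, 3712, 2460]);


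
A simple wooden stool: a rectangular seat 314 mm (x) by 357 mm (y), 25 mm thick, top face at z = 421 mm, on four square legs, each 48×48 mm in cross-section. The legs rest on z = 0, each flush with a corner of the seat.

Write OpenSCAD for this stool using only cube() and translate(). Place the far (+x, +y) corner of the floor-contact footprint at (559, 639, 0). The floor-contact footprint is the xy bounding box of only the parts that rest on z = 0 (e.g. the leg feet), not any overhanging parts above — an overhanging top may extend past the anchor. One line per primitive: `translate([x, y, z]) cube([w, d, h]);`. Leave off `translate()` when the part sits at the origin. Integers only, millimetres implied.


translate([245, 282, 396]) cube([314, 357, 25]);
translate([245, 282, 0]) cube([48, 48, 396]);
translate([511, 282, 0]) cube([48, 48, 396]);
translate([245, 591, 0]) cube([48, 48, 396]);
translate([511, 591, 0]) cube([48, 48, 396]);


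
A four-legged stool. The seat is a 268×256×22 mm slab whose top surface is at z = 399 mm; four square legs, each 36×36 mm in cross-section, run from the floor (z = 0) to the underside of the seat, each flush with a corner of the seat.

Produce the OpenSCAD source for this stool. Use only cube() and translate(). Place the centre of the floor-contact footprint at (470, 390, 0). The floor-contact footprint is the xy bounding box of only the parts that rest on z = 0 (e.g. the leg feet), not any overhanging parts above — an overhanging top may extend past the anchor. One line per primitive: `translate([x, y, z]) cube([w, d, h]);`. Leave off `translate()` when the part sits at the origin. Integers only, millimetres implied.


// leg_h = 399 - 22 = 377
translate([336, 262, 377]) cube([268, 256, 22]);
translate([336, 262, 0]) cube([36, 36, 377]);
translate([568, 262, 0]) cube([36, 36, 377]);
translate([336, 482, 0]) cube([36, 36, 377]);
translate([568, 482, 0]) cube([36, 36, 377]);


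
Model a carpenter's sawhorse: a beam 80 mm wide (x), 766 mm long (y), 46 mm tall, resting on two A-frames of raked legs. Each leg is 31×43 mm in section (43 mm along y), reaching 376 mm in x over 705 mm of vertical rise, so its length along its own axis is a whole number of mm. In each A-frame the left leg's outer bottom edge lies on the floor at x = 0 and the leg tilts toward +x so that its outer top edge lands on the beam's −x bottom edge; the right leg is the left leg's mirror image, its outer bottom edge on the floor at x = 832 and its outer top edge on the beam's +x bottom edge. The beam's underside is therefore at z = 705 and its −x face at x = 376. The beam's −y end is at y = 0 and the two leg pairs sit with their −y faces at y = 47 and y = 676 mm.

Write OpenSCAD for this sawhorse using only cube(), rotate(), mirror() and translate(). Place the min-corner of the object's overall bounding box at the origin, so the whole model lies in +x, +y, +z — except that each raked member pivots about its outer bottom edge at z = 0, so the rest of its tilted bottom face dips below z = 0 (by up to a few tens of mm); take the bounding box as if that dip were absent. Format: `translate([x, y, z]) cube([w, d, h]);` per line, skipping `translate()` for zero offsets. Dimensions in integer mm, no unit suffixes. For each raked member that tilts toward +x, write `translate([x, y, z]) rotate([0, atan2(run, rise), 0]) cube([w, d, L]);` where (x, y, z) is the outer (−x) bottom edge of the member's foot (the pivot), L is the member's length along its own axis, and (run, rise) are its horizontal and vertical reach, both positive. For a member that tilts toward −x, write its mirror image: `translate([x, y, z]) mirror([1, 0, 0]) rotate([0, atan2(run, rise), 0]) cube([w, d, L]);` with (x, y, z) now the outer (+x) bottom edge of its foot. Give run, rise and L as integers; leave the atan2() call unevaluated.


// leg length = √(376² + 705²) = 799
// right-leg outer foot x = 2·376 + 80 = 832
// beam min-corner = (376, 0, 705)
translate([376, 0, 705]) cube([80, 766, 46]);
translate([0, 47, 0]) rotate([0, atan2(376, 705), 0]) cube([31, 43, 799]);
translate([832, 47, 0]) mirror([1, 0, 0]) rotate([0, atan2(376, 705), 0]) cube([31, 43, 799]);
translate([0, 676, 0]) rotate([0, atan2(376, 705), 0]) cube([31, 43, 799]);
translate([832, 676, 0]) mirror([1, 0, 0]) rotate([0, atan2(376, 705), 0]) cube([31, 43, 799]);
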